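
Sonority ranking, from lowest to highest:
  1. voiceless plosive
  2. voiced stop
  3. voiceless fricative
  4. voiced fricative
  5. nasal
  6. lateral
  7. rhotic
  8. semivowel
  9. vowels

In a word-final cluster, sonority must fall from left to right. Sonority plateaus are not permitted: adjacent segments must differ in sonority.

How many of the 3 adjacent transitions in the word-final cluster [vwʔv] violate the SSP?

/v/: voiced fricative = 4.
/w/: semivowel = 8.
/ʔ/: voiceless plosive = 1.
/v/: voiced fricative = 4.
/v/→/w/: 4→8 (does not fall) — violation.
/w/→/ʔ/: 8→1 (falls) — ok.
/ʔ/→/v/: 1→4 (does not fall) — violation.

2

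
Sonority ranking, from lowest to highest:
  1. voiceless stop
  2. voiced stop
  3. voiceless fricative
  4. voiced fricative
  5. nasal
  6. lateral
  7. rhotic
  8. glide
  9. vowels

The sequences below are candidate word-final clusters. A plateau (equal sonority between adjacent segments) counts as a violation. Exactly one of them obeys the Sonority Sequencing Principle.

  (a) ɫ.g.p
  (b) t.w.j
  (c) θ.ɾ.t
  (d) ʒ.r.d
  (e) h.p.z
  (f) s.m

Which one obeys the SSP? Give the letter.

(a) 6-2-1 → obeys
(b) 1-8-8 → violates
(c) 3-7-1 → violates
(d) 4-7-2 → violates
(e) 3-1-4 → violates
(f) 3-5 → violates

a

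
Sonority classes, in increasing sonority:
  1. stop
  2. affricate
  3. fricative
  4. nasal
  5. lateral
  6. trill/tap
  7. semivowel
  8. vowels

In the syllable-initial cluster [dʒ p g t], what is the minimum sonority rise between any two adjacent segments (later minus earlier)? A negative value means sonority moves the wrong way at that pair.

-1

/dʒ/ — affricate, sonority 2.
/p/ — stop, sonority 1.
/g/ — stop, sonority 1.
/t/ — stop, sonority 1.
/dʒ/→/p/: change -1.
/p/→/g/: change +0.
/g/→/t/: change +0.
Minimum = -1.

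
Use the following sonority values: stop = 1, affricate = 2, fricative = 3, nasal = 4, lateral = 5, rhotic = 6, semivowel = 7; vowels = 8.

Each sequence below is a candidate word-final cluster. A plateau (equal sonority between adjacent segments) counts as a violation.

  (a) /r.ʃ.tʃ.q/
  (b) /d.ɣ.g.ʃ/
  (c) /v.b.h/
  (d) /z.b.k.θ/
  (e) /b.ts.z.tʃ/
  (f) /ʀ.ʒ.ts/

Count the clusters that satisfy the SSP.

2

(a) 6-3-2-1 → obeys
(b) 1-3-1-3 → violates
(c) 3-1-3 → violates
(d) 3-1-1-3 → violates
(e) 1-2-3-2 → violates
(f) 6-3-2 → obeys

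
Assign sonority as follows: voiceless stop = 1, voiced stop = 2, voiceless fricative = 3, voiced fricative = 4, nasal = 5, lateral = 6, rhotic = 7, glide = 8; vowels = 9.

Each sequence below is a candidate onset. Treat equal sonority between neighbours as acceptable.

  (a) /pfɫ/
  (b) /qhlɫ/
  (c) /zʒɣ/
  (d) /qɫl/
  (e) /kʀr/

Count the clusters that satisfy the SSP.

5

(a) 1-3-6 → obeys
(b) 1-3-6-6 → obeys
(c) 4-4-4 → obeys
(d) 1-6-6 → obeys
(e) 1-7-7 → obeys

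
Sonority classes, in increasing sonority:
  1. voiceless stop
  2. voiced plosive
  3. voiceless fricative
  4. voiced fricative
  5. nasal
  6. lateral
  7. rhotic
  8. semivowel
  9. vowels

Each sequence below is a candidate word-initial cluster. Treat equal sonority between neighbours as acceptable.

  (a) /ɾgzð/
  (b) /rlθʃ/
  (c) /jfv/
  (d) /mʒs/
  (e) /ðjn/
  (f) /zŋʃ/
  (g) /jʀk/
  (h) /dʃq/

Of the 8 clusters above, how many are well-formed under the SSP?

(a) 7-2-4-4 → violates
(b) 7-6-3-3 → violates
(c) 8-3-4 → violates
(d) 5-4-3 → violates
(e) 4-8-5 → violates
(f) 4-5-3 → violates
(g) 8-7-1 → violates
(h) 2-3-1 → violates

0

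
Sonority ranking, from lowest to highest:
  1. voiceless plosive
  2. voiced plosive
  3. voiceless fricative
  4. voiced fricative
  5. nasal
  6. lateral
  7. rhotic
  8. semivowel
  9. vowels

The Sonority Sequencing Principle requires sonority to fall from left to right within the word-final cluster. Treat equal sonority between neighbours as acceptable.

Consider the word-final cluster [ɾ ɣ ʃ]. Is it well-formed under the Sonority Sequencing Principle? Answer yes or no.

/ɾ/: rhotic = 7.
/ɣ/: voiced fricative = 4.
/ʃ/: voiceless fricative = 3.
The profile 7-4-3 strictly falls, so the word-final cluster satisfies the SSP.

yes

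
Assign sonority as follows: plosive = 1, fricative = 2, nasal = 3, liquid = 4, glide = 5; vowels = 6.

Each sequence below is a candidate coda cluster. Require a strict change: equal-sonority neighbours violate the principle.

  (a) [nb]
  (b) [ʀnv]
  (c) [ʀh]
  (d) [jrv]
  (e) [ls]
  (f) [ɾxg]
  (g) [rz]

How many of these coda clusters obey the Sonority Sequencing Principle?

7

(a) 3-1 → obeys
(b) 4-3-2 → obeys
(c) 4-2 → obeys
(d) 5-4-2 → obeys
(e) 4-2 → obeys
(f) 4-2-1 → obeys
(g) 4-2 → obeys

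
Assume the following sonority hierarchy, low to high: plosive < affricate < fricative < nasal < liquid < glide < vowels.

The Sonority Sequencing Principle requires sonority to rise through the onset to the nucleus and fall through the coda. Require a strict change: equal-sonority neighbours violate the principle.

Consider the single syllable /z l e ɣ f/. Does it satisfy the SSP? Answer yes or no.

no

Onset: /z/ is a fricative (sonority 3), /l/ is a liquid (sonority 5); then the nucleus /e/ (sonority 7).
Onset profile 3-5-7 — rises to the nucleus.
Coda: /ɣ/ is a fricative (sonority 3), /f/ is a fricative (sonority 3).
Coda profile 7-3-3 — does not strictly fall throughout.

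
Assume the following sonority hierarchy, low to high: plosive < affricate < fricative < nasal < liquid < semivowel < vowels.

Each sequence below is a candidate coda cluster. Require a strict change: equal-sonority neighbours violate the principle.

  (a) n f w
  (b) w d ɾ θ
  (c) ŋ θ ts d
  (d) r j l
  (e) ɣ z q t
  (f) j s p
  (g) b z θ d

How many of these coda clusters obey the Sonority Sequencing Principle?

2

(a) 4-3-6 → violates
(b) 6-1-5-3 → violates
(c) 4-3-2-1 → obeys
(d) 5-6-5 → violates
(e) 3-3-1-1 → violates
(f) 6-3-1 → obeys
(g) 1-3-3-1 → violates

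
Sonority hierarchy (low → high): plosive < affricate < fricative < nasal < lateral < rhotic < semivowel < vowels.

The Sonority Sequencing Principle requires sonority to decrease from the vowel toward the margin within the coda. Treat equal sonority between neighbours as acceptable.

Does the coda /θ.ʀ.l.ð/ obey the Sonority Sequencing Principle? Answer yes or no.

no

/θ/ is a fricative (sonority 3).
/ʀ/ is a rhotic (sonority 6).
/l/ is a lateral (sonority 5).
/ð/ is a fricative (sonority 3).
The profile is 3-6-5-3. Between /θ/ (3) and /ʀ/ (6) sonority does not fall, so the cluster violates the SSP.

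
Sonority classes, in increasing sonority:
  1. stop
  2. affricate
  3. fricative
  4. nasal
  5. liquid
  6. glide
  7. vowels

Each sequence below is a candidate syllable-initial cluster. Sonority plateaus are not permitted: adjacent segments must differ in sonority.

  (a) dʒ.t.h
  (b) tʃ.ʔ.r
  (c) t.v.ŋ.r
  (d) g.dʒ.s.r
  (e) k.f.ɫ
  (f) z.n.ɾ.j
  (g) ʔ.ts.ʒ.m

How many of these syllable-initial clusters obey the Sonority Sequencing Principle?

(a) sonority 2-1-3: ill-formed.
(b) sonority 2-1-5: ill-formed.
(c) sonority 1-3-4-5: well-formed.
(d) sonority 1-2-3-5: well-formed.
(e) sonority 1-3-5: well-formed.
(f) sonority 3-4-5-6: well-formed.
(g) sonority 1-2-3-4: well-formed.

5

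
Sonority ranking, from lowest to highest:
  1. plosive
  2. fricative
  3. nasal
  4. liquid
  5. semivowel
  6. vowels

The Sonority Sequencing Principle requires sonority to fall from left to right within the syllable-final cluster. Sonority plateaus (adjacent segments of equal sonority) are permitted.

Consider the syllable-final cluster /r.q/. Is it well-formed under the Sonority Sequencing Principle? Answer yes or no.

/r/ — liquid, sonority 4.
/q/ — plosive, sonority 1.
The profile 4-1 strictly falls, so the syllable-final cluster satisfies the SSP.

yes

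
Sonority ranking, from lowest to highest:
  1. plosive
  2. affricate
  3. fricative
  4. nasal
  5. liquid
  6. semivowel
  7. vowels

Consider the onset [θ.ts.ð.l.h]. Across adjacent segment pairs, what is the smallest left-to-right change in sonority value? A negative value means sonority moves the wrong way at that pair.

-2

/θ/ is a fricative (sonority 3).
/ts/ is an affricate (sonority 2).
/ð/ is a fricative (sonority 3).
/l/ is a liquid (sonority 5).
/h/ is a fricative (sonority 3).
/θ/→/ts/: change -1.
/ts/→/ð/: change +1.
/ð/→/l/: change +2.
/l/→/h/: change -2.
Minimum = -2.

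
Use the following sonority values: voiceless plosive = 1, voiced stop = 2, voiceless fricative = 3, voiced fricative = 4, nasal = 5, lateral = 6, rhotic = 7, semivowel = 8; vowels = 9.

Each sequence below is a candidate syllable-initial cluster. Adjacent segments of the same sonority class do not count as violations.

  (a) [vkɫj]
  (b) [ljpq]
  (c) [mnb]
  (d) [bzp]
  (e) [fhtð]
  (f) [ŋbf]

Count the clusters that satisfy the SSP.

0

(a) 4-1-6-8 → violates
(b) 6-8-1-1 → violates
(c) 5-5-2 → violates
(d) 2-4-1 → violates
(e) 3-3-1-4 → violates
(f) 5-2-3 → violates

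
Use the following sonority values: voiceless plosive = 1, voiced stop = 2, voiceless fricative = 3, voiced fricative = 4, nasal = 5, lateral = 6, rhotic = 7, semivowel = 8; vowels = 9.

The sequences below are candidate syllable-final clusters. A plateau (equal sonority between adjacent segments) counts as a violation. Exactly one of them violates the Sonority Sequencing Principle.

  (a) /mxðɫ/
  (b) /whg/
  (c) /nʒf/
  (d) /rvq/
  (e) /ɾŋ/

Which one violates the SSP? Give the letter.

a

(a) /mxðɫ/: profile 5-3-4-6 — violates.
(b) /whg/: profile 8-3-2 — obeys.
(c) /nʒf/: profile 5-4-3 — obeys.
(d) /rvq/: profile 7-4-1 — obeys.
(e) /ɾŋ/: profile 7-5 — obeys.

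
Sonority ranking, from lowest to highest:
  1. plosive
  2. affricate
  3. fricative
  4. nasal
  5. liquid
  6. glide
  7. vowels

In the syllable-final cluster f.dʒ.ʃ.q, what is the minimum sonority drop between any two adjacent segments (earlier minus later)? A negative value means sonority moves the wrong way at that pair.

-1

/f/: fricative = 3.
/dʒ/: affricate = 2.
/ʃ/: fricative = 3.
/q/: plosive = 1.
/f/→/dʒ/: change +1.
/dʒ/→/ʃ/: change -1.
/ʃ/→/q/: change +2.
Minimum = -1.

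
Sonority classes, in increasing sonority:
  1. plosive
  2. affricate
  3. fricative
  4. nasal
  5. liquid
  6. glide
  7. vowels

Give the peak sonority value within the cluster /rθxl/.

5

/r/: liquid = 5.
/θ/: fricative = 3.
/x/: fricative = 3.
/l/: liquid = 5.
The maximum is 5.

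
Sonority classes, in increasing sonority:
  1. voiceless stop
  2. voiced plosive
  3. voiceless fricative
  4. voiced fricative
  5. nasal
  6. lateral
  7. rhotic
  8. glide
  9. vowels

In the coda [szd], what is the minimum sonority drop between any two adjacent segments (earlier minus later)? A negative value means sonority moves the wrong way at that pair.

/s/: voiceless fricative = 3.
/z/: voiced fricative = 4.
/d/: voiced plosive = 2.
/s/→/z/: change -1.
/z/→/d/: change +2.
Minimum = -1.

-1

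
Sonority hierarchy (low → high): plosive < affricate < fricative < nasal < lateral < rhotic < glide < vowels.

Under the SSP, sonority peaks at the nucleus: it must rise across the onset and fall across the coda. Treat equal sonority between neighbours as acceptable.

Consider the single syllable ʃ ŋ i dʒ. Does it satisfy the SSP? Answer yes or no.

yes

Onset: /ʃ/ is a fricative (sonority 3), /ŋ/ is a nasal (sonority 4); then the nucleus /i/ (sonority 8).
Onset profile 3-4-8 — rises to the nucleus.
Coda: /dʒ/ is an affricate (sonority 2).
Coda profile 8-2 — falls from the nucleus.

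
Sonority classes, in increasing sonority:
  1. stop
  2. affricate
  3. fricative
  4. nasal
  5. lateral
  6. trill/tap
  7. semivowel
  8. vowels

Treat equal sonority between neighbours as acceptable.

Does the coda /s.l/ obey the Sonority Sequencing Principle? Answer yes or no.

/s/ — fricative, sonority 3.
/l/ — lateral, sonority 5.
The profile is 3-5. Between /s/ (3) and /l/ (5) sonority does not fall, so the cluster violates the SSP.

no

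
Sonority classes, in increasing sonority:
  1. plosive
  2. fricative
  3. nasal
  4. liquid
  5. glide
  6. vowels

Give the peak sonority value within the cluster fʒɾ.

/f/ — fricative, sonority 2.
/ʒ/ — fricative, sonority 2.
/ɾ/ — liquid, sonority 4.
The maximum is 4.

4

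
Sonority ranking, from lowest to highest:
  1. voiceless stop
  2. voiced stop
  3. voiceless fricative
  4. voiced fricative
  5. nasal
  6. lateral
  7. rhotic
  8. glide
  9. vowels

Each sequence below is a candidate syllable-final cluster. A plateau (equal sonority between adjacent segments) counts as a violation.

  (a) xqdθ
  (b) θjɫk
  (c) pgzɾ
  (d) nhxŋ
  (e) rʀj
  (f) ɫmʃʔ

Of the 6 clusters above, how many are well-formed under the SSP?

1

(a) xqdθ: profile 3-1-2-3 — violates.
(b) θjɫk: profile 3-8-6-1 — violates.
(c) pgzɾ: profile 1-2-4-7 — violates.
(d) nhxŋ: profile 5-3-3-5 — violates.
(e) rʀj: profile 7-7-8 — violates.
(f) ɫmʃʔ: profile 6-5-3-1 — obeys.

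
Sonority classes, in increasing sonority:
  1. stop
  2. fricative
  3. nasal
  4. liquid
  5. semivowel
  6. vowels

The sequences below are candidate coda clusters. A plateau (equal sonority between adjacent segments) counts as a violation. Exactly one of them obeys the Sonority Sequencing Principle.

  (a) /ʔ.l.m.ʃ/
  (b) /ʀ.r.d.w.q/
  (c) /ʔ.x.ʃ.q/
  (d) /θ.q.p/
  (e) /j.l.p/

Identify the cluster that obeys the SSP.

(a) 1-4-3-2 → violates
(b) 4-4-1-5-1 → violates
(c) 1-2-2-1 → violates
(d) 2-1-1 → violates
(e) 5-4-1 → obeys

e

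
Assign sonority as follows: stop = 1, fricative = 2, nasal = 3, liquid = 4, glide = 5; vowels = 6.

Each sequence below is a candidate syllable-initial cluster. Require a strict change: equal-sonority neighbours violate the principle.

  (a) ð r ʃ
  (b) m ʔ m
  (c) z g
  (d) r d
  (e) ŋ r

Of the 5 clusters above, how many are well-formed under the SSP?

1

(a) ð r ʃ: profile 2-4-2 — violates.
(b) m ʔ m: profile 3-1-3 — violates.
(c) z g: profile 2-1 — violates.
(d) r d: profile 4-1 — violates.
(e) ŋ r: profile 3-4 — obeys.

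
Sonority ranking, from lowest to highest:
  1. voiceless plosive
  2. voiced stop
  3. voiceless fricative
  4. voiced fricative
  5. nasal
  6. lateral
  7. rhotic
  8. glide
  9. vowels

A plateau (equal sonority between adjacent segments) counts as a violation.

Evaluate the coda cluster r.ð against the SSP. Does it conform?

/r/: rhotic = 7.
/ð/: voiced fricative = 4.
The profile 7-4 strictly falls, so the coda cluster satisfies the SSP.

yes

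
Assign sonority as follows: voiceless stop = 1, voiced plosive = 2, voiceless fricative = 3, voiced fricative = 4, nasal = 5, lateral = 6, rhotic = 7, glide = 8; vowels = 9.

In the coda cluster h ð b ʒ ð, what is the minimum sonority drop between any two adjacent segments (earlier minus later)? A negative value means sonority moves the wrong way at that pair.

-2

/h/ is a voiceless fricative (sonority 3).
/ð/ is a voiced fricative (sonority 4).
/b/ is a voiced plosive (sonority 2).
/ʒ/ is a voiced fricative (sonority 4).
/ð/ is a voiced fricative (sonority 4).
/h/→/ð/: change -1.
/ð/→/b/: change +2.
/b/→/ʒ/: change -2.
/ʒ/→/ð/: change +0.
Minimum = -2.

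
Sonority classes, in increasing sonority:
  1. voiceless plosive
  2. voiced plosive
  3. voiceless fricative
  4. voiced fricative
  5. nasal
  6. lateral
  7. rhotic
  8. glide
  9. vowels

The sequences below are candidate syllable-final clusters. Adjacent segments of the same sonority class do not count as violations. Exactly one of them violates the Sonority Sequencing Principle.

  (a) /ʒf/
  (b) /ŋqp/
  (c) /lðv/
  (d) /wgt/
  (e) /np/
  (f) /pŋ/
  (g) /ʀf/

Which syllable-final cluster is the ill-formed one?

f

(a) sonority 4-3: well-formed.
(b) sonority 5-1-1: well-formed.
(c) sonority 6-4-4: well-formed.
(d) sonority 8-2-1: well-formed.
(e) sonority 5-1: well-formed.
(f) sonority 1-5: ill-formed.
(g) sonority 7-3: well-formed.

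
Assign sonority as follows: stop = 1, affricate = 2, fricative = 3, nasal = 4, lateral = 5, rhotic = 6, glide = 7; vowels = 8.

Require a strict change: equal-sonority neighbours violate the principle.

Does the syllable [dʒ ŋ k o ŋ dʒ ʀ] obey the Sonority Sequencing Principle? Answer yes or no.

Onset: /dʒ/ is an affricate (sonority 2), /ŋ/ is a nasal (sonority 4), /k/ is a stop (sonority 1); then the nucleus /o/ (sonority 8).
Onset profile 2-4-1-8 — does not strictly rise throughout.
Coda: /ŋ/ is a nasal (sonority 4), /dʒ/ is an affricate (sonority 2), /ʀ/ is a rhotic (sonority 6).
Coda profile 8-4-2-6 — does not strictly fall throughout.

no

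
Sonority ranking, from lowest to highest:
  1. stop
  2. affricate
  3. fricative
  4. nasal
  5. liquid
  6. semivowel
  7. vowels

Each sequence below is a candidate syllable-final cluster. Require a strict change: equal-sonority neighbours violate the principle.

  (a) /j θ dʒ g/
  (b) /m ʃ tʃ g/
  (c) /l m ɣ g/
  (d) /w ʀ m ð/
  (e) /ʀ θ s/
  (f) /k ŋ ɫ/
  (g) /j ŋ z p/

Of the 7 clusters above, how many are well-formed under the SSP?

5

(a) /j θ dʒ g/: profile 6-3-2-1 — obeys.
(b) /m ʃ tʃ g/: profile 4-3-2-1 — obeys.
(c) /l m ɣ g/: profile 5-4-3-1 — obeys.
(d) /w ʀ m ð/: profile 6-5-4-3 — obeys.
(e) /ʀ θ s/: profile 5-3-3 — violates.
(f) /k ŋ ɫ/: profile 1-4-5 — violates.
(g) /j ŋ z p/: profile 6-4-3-1 — obeys.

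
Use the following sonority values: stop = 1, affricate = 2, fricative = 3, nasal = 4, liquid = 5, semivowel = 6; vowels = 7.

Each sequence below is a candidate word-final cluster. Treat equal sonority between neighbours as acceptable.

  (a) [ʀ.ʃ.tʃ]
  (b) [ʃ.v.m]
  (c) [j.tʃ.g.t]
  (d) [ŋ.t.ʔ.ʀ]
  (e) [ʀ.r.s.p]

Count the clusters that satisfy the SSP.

3

(a) sonority 5-3-2: well-formed.
(b) sonority 3-3-4: ill-formed.
(c) sonority 6-2-1-1: well-formed.
(d) sonority 4-1-1-5: ill-formed.
(e) sonority 5-5-3-1: well-formed.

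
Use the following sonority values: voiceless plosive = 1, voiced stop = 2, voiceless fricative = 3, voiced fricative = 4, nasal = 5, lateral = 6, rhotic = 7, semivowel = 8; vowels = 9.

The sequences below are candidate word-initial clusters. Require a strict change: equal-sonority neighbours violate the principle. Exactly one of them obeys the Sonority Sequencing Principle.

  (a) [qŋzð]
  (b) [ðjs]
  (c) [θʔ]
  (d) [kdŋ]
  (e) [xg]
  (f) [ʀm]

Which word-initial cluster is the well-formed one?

d

(a) 1-5-4-4 → violates
(b) 4-8-3 → violates
(c) 3-1 → violates
(d) 1-2-5 → obeys
(e) 3-2 → violates
(f) 7-5 → violates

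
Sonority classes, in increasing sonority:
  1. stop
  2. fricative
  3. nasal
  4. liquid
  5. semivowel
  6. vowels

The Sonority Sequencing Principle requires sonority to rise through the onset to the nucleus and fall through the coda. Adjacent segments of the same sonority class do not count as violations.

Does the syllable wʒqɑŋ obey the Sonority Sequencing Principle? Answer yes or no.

no

Onset: /w/ is a semivowel (sonority 5), /ʒ/ is a fricative (sonority 2), /q/ is a stop (sonority 1); then the nucleus /ɑ/ (sonority 6).
Onset profile 5-2-1-6 — does not rise throughout.
Coda: /ŋ/ is a nasal (sonority 3).
Coda profile 6-3 — falls from the nucleus.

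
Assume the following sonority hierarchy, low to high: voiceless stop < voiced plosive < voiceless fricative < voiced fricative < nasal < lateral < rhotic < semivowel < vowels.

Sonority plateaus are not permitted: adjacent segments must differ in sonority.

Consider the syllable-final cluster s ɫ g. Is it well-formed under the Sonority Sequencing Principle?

/s/ — voiceless fricative, sonority 3.
/ɫ/ — lateral, sonority 6.
/g/ — voiced plosive, sonority 2.
The profile is 3-6-2. Between /s/ (3) and /ɫ/ (6) sonority does not fall, so the cluster violates the SSP.

no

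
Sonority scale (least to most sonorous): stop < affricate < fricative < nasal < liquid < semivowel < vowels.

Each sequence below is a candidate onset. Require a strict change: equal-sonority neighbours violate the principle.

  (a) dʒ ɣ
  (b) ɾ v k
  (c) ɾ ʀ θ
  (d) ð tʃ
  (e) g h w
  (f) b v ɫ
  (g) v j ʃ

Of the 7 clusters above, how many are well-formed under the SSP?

(a) dʒ ɣ: profile 2-3 — obeys.
(b) ɾ v k: profile 5-3-1 — violates.
(c) ɾ ʀ θ: profile 5-5-3 — violates.
(d) ð tʃ: profile 3-2 — violates.
(e) g h w: profile 1-3-6 — obeys.
(f) b v ɫ: profile 1-3-5 — obeys.
(g) v j ʃ: profile 3-6-3 — violates.

3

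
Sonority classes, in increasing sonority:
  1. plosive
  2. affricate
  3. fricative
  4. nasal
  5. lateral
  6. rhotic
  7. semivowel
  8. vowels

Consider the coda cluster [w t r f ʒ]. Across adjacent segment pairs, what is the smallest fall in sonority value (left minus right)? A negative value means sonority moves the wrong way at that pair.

-5

/w/: semivowel = 7.
/t/: plosive = 1.
/r/: rhotic = 6.
/f/: fricative = 3.
/ʒ/: fricative = 3.
/w/→/t/: change +6.
/t/→/r/: change -5.
/r/→/f/: change +3.
/f/→/ʒ/: change +0.
Minimum = -5.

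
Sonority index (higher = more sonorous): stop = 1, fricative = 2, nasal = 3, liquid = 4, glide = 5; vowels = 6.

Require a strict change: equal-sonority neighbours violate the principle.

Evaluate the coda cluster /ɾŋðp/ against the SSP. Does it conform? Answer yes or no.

yes

/ɾ/: liquid = 4.
/ŋ/: nasal = 3.
/ð/: fricative = 2.
/p/: stop = 1.
The profile 4-3-2-1 strictly falls, so the coda cluster satisfies the SSP.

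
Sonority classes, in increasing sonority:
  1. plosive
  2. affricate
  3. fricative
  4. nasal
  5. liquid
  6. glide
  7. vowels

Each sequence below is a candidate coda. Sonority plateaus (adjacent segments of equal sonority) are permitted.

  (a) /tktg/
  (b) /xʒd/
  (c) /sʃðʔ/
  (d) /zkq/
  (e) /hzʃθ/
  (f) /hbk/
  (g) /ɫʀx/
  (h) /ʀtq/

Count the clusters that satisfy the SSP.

(a) /tktg/: profile 1-1-1-1 — obeys.
(b) /xʒd/: profile 3-3-1 — obeys.
(c) /sʃðʔ/: profile 3-3-3-1 — obeys.
(d) /zkq/: profile 3-1-1 — obeys.
(e) /hzʃθ/: profile 3-3-3-3 — obeys.
(f) /hbk/: profile 3-1-1 — obeys.
(g) /ɫʀx/: profile 5-5-3 — obeys.
(h) /ʀtq/: profile 5-1-1 — obeys.

8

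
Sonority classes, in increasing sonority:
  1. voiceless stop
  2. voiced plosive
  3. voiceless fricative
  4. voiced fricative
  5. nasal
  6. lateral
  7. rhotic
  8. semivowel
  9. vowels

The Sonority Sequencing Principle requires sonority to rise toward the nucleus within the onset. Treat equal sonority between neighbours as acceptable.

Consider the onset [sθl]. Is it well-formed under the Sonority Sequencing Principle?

/s/: voiceless fricative = 3.
/θ/: voiceless fricative = 3.
/l/: lateral = 6.
The profile 3-3-6 is non-decreasing (plateaus allowed), so the onset satisfies the SSP.

yes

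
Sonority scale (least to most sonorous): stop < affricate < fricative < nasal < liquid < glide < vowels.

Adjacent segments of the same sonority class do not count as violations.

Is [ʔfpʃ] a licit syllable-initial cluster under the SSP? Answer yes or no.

no

/ʔ/ is a stop (sonority 1).
/f/ is a fricative (sonority 3).
/p/ is a stop (sonority 1).
/ʃ/ is a fricative (sonority 3).
The profile is 1-3-1-3. Between /f/ (3) and /p/ (1) sonority does not rise, so the cluster violates the SSP.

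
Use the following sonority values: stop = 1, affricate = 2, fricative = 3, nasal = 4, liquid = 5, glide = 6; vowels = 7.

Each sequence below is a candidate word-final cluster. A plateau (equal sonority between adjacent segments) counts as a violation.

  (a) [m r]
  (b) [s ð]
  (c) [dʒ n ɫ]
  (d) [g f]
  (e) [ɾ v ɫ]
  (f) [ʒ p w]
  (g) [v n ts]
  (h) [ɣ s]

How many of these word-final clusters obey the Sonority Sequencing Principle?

0

(a) 4-5 → violates
(b) 3-3 → violates
(c) 2-4-5 → violates
(d) 1-3 → violates
(e) 5-3-5 → violates
(f) 3-1-6 → violates
(g) 3-4-2 → violates
(h) 3-3 → violates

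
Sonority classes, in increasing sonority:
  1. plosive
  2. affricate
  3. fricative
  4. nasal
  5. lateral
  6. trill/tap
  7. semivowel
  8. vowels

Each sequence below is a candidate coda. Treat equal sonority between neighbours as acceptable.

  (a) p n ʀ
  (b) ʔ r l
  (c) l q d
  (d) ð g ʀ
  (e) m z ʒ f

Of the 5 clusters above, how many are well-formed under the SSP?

(a) 1-4-6 → violates
(b) 1-6-5 → violates
(c) 5-1-1 → obeys
(d) 3-1-6 → violates
(e) 4-3-3-3 → obeys

2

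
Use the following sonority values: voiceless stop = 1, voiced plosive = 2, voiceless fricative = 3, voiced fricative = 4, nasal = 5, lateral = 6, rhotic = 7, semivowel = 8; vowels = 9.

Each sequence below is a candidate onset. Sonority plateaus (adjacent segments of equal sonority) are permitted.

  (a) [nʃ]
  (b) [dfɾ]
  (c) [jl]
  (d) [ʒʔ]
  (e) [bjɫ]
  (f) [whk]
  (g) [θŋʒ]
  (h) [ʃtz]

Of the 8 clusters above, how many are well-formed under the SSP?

(a) [nʃ]: profile 5-3 — violates.
(b) [dfɾ]: profile 2-3-7 — obeys.
(c) [jl]: profile 8-6 — violates.
(d) [ʒʔ]: profile 4-1 — violates.
(e) [bjɫ]: profile 2-8-6 — violates.
(f) [whk]: profile 8-3-1 — violates.
(g) [θŋʒ]: profile 3-5-4 — violates.
(h) [ʃtz]: profile 3-1-4 — violates.

1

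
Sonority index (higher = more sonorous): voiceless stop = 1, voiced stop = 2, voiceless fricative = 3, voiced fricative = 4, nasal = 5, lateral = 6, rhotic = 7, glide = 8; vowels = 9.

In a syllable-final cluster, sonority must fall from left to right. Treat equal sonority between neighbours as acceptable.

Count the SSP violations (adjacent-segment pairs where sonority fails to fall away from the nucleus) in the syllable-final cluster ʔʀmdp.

1

/ʔ/ — voiceless stop, sonority 1.
/ʀ/ — rhotic, sonority 7.
/m/ — nasal, sonority 5.
/d/ — voiced stop, sonority 2.
/p/ — voiceless stop, sonority 1.
/ʔ/→/ʀ/: 1→7 (does not fall) — violation.
/ʀ/→/m/: 7→5 (falls) — ok.
/m/→/d/: 5→2 (falls) — ok.
/d/→/p/: 2→1 (falls) — ok.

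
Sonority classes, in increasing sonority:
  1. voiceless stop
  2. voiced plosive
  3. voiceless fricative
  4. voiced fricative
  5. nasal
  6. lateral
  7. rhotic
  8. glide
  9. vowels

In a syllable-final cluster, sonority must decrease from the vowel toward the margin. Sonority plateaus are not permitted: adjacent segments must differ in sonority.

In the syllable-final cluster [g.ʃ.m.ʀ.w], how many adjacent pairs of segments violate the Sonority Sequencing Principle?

/g/: voiced plosive = 2.
/ʃ/: voiceless fricative = 3.
/m/: nasal = 5.
/ʀ/: rhotic = 7.
/w/: glide = 8.
/g/→/ʃ/: 2→3 (does not fall) — violation.
/ʃ/→/m/: 3→5 (does not fall) — violation.
/m/→/ʀ/: 5→7 (does not fall) — violation.
/ʀ/→/w/: 7→8 (does not fall) — violation.

4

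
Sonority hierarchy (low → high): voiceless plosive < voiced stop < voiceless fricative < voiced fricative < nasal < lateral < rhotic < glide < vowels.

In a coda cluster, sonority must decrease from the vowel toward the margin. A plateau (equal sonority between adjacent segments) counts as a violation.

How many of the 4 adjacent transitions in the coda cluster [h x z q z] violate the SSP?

3

/h/ is a voiceless fricative (sonority 3).
/x/ is a voiceless fricative (sonority 3).
/z/ is a voiced fricative (sonority 4).
/q/ is a voiceless plosive (sonority 1).
/z/ is a voiced fricative (sonority 4).
/h/→/x/: 3→3 (plateau) — violation.
/x/→/z/: 3→4 (does not fall) — violation.
/z/→/q/: 4→1 (falls) — ok.
/q/→/z/: 1→4 (does not fall) — violation.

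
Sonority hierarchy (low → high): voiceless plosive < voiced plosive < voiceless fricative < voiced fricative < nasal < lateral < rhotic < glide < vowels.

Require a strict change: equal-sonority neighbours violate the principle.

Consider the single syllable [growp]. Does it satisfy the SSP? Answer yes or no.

yes

Onset: /g/ is a voiced plosive (sonority 2), /r/ is a rhotic (sonority 7); then the nucleus /o/ (sonority 9).
Onset profile 2-7-9 — rises to the nucleus.
Coda: /w/ is a glide (sonority 8), /p/ is a voiceless plosive (sonority 1).
Coda profile 9-8-1 — falls from the nucleus.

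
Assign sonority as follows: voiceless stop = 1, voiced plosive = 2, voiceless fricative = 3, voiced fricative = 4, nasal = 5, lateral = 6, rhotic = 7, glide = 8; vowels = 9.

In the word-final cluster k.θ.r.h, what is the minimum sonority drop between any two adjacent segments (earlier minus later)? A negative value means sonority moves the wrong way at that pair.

-4

/k/: voiceless stop = 1.
/θ/: voiceless fricative = 3.
/r/: rhotic = 7.
/h/: voiceless fricative = 3.
/k/→/θ/: change -2.
/θ/→/r/: change -4.
/r/→/h/: change +4.
Minimum = -4.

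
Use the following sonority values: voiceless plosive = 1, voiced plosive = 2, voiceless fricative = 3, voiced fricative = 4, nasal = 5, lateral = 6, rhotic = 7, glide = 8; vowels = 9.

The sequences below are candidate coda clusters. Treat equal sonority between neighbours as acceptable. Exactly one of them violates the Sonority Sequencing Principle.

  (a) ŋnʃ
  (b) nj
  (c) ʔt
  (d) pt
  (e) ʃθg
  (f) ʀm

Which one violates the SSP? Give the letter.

(a) sonority 5-5-3: well-formed.
(b) sonority 5-8: ill-formed.
(c) sonority 1-1: well-formed.
(d) sonority 1-1: well-formed.
(e) sonority 3-3-2: well-formed.
(f) sonority 7-5: well-formed.

b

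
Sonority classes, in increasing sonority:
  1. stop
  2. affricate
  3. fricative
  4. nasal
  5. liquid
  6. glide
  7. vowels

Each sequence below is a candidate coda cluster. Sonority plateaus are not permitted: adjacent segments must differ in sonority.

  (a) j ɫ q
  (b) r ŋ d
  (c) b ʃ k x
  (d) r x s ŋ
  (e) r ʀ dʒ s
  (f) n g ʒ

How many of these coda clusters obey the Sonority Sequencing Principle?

2

(a) sonority 6-5-1: well-formed.
(b) sonority 5-4-1: well-formed.
(c) sonority 1-3-1-3: ill-formed.
(d) sonority 5-3-3-4: ill-formed.
(e) sonority 5-5-2-3: ill-formed.
(f) sonority 4-1-3: ill-formed.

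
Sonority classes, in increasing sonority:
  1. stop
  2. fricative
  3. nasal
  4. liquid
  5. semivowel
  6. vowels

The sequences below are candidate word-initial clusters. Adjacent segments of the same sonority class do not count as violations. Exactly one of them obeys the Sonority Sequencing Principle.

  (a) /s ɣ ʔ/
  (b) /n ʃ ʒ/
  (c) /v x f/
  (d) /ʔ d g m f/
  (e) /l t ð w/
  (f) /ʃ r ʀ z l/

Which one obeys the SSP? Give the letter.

c

(a) sonority 2-2-1: ill-formed.
(b) sonority 3-2-2: ill-formed.
(c) sonority 2-2-2: well-formed.
(d) sonority 1-1-1-3-2: ill-formed.
(e) sonority 4-1-2-5: ill-formed.
(f) sonority 2-4-4-2-4: ill-formed.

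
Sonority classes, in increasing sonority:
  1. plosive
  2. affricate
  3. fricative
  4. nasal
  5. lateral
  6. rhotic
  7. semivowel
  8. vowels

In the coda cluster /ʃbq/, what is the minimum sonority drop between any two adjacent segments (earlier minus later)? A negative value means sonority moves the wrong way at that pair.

0

/ʃ/: fricative = 3.
/b/: plosive = 1.
/q/: plosive = 1.
/ʃ/→/b/: change +2.
/b/→/q/: change +0.
Minimum = 0.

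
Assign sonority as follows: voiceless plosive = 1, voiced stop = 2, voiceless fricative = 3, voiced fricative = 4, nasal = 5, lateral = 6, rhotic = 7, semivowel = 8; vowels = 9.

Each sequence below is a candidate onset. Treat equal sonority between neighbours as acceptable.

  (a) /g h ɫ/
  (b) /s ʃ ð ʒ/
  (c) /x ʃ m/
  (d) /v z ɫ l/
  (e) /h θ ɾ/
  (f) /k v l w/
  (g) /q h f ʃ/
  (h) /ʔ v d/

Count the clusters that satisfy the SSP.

(a) 2-3-6 → obeys
(b) 3-3-4-4 → obeys
(c) 3-3-5 → obeys
(d) 4-4-6-6 → obeys
(e) 3-3-7 → obeys
(f) 1-4-6-8 → obeys
(g) 1-3-3-3 → obeys
(h) 1-4-2 → violates

7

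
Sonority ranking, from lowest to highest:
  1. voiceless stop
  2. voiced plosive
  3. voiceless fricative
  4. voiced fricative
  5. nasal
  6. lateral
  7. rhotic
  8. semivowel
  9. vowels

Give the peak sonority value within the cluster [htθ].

3

/h/ — voiceless fricative, sonority 3.
/t/ — voiceless stop, sonority 1.
/θ/ — voiceless fricative, sonority 3.
The maximum is 3.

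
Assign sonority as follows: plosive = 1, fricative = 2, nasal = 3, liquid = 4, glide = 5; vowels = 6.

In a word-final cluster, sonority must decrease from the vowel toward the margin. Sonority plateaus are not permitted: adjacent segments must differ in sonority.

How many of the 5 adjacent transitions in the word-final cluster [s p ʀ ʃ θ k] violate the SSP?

2

/s/ is a fricative (sonority 2).
/p/ is a plosive (sonority 1).
/ʀ/ is a liquid (sonority 4).
/ʃ/ is a fricative (sonority 2).
/θ/ is a fricative (sonority 2).
/k/ is a plosive (sonority 1).
/s/→/p/: 2→1 (falls) — ok.
/p/→/ʀ/: 1→4 (does not fall) — violation.
/ʀ/→/ʃ/: 4→2 (falls) — ok.
/ʃ/→/θ/: 2→2 (plateau) — violation.
/θ/→/k/: 2→1 (falls) — ok.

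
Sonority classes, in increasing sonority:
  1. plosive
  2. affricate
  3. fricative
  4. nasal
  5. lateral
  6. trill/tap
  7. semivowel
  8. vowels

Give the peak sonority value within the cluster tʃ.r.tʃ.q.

6

/tʃ/ is an affricate (sonority 2).
/r/ is a trill/tap (sonority 6).
/tʃ/ is an affricate (sonority 2).
/q/ is a plosive (sonority 1).
The maximum is 6.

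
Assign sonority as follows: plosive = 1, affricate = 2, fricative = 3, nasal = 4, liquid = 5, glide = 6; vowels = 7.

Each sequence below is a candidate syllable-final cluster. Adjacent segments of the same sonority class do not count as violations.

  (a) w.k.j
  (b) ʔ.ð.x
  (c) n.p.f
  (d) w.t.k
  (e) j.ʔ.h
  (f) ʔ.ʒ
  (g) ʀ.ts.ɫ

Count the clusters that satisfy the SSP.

1

(a) sonority 6-1-6: ill-formed.
(b) sonority 1-3-3: ill-formed.
(c) sonority 4-1-3: ill-formed.
(d) sonority 6-1-1: well-formed.
(e) sonority 6-1-3: ill-formed.
(f) sonority 1-3: ill-formed.
(g) sonority 5-2-5: ill-formed.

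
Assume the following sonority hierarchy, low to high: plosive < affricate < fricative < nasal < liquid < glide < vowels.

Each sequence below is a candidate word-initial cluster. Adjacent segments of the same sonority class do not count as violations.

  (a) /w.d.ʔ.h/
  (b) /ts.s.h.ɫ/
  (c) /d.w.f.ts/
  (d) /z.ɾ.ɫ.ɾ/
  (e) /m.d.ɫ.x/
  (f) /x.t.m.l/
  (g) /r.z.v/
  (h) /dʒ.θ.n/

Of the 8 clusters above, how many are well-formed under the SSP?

3

(a) 6-1-1-3 → violates
(b) 2-3-3-5 → obeys
(c) 1-6-3-2 → violates
(d) 3-5-5-5 → obeys
(e) 4-1-5-3 → violates
(f) 3-1-4-5 → violates
(g) 5-3-3 → violates
(h) 2-3-4 → obeys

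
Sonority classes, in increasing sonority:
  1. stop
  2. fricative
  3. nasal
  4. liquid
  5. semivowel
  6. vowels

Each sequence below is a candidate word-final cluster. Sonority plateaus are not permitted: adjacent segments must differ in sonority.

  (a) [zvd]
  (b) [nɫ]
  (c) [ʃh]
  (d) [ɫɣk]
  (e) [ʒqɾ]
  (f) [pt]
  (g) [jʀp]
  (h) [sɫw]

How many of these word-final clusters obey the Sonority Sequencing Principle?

2

(a) 2-2-1 → violates
(b) 3-4 → violates
(c) 2-2 → violates
(d) 4-2-1 → obeys
(e) 2-1-4 → violates
(f) 1-1 → violates
(g) 5-4-1 → obeys
(h) 2-4-5 → violates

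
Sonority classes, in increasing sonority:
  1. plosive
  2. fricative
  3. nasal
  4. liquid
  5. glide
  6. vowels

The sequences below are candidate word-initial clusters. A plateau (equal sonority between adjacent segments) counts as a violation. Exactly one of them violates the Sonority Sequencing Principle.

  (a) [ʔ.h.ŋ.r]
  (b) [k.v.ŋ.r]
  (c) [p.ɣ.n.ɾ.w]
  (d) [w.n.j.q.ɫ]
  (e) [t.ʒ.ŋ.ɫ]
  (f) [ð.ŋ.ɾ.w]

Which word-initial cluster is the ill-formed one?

(a) [ʔ.h.ŋ.r]: profile 1-2-3-4 — obeys.
(b) [k.v.ŋ.r]: profile 1-2-3-4 — obeys.
(c) [p.ɣ.n.ɾ.w]: profile 1-2-3-4-5 — obeys.
(d) [w.n.j.q.ɫ]: profile 5-3-5-1-4 — violates.
(e) [t.ʒ.ŋ.ɫ]: profile 1-2-3-4 — obeys.
(f) [ð.ŋ.ɾ.w]: profile 2-3-4-5 — obeys.

d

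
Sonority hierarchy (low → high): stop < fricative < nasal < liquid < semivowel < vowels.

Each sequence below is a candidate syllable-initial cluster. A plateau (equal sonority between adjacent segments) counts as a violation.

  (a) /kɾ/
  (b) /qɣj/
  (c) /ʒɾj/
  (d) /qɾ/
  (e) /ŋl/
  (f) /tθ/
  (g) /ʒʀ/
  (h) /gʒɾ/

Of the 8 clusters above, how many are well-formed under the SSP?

(a) /kɾ/: profile 1-4 — obeys.
(b) /qɣj/: profile 1-2-5 — obeys.
(c) /ʒɾj/: profile 2-4-5 — obeys.
(d) /qɾ/: profile 1-4 — obeys.
(e) /ŋl/: profile 3-4 — obeys.
(f) /tθ/: profile 1-2 — obeys.
(g) /ʒʀ/: profile 2-4 — obeys.
(h) /gʒɾ/: profile 1-2-4 — obeys.

8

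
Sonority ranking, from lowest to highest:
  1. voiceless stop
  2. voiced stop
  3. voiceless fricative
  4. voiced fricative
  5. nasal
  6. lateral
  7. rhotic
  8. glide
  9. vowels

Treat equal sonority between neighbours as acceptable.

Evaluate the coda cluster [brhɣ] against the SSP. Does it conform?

/b/: voiced stop = 2.
/r/: rhotic = 7.
/h/: voiceless fricative = 3.
/ɣ/: voiced fricative = 4.
The profile is 2-7-3-4. Between /b/ (2) and /r/ (7) sonority does not fall, so the cluster violates the SSP.

no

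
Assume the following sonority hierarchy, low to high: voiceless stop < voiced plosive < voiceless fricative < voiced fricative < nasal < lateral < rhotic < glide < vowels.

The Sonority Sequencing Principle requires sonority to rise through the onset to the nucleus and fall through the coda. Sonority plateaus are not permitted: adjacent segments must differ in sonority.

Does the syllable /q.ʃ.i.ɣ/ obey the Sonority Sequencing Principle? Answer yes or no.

yes

Onset: /q/ is a voiceless stop (sonority 1), /ʃ/ is a voiceless fricative (sonority 3); then the nucleus /i/ (sonority 9).
Onset profile 1-3-9 — rises to the nucleus.
Coda: /ɣ/ is a voiced fricative (sonority 4).
Coda profile 9-4 — falls from the nucleus.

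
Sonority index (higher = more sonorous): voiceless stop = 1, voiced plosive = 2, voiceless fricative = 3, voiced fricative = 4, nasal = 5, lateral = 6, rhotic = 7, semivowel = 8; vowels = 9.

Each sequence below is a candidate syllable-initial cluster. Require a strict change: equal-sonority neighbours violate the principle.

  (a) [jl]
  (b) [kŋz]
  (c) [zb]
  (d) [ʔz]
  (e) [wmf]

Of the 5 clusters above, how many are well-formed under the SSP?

1

(a) [jl]: profile 8-6 — violates.
(b) [kŋz]: profile 1-5-4 — violates.
(c) [zb]: profile 4-2 — violates.
(d) [ʔz]: profile 1-4 — obeys.
(e) [wmf]: profile 8-5-3 — violates.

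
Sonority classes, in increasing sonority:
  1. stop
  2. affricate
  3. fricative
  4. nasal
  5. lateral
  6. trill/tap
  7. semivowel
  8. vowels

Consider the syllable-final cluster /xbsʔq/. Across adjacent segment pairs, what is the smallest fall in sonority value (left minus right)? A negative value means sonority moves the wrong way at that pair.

/x/: fricative = 3.
/b/: stop = 1.
/s/: fricative = 3.
/ʔ/: stop = 1.
/q/: stop = 1.
/x/→/b/: change +2.
/b/→/s/: change -2.
/s/→/ʔ/: change +2.
/ʔ/→/q/: change +0.
Minimum = -2.

-2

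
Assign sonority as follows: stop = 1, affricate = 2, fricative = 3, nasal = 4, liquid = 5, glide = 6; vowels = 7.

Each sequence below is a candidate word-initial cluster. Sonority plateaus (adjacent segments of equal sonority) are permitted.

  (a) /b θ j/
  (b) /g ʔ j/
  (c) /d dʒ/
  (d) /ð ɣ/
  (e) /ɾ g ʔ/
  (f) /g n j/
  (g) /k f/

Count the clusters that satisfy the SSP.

(a) sonority 1-3-6: well-formed.
(b) sonority 1-1-6: well-formed.
(c) sonority 1-2: well-formed.
(d) sonority 3-3: well-formed.
(e) sonority 5-1-1: ill-formed.
(f) sonority 1-4-6: well-formed.
(g) sonority 1-3: well-formed.

6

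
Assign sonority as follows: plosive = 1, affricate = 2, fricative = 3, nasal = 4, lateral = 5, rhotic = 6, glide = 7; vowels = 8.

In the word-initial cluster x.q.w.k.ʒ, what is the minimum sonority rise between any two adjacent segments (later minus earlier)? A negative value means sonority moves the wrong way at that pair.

-6

/x/: fricative = 3.
/q/: plosive = 1.
/w/: glide = 7.
/k/: plosive = 1.
/ʒ/: fricative = 3.
/x/→/q/: change -2.
/q/→/w/: change +6.
/w/→/k/: change -6.
/k/→/ʒ/: change +2.
Minimum = -6.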